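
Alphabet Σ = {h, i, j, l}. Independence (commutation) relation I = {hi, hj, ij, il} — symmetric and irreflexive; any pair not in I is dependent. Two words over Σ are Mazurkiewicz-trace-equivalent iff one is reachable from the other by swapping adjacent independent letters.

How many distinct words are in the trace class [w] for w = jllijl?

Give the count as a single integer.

6

drop 0:j onto floor
drop 1:l onto {0:j}
drop 2:l onto {1:l}
drop 3:i onto floor
drop 4:j onto {2:l}
drop 5:l onto {4:j}
ground layer = {0:j, 3:i}
drop-orders for the pieces not yet dropped (sum over which currently-grounded one goes next):
  1 to go: {3} 1  {5} 1
  2 to go: {3,5} 2  {4,5} 1
  3 to go: {2,4,5} 1  {3,4,5} 3
  4 to go: {1,2,4,5} 1  {2,3,4,5} 4
  if 0:j drops first: 5 orders
  if 3:i drops first: 1 orders
heap linearizations: 6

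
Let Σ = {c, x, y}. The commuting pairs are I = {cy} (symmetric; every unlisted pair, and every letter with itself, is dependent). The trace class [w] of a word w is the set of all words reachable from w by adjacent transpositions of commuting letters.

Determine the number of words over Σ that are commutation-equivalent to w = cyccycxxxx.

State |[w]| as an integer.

15

#0=c has no predecessor
#1=y has no predecessor
#2=c depends on [0:c]
#3=c depends on [2:c]
#4=y depends on [1:y]
#5=c depends on [3:c]
#6=x depends on [4:y, 5:c]
#7=x depends on [6:x]
#8=x depends on [7:x]
#9=x depends on [8:x]
sources: [0:c, 1:y]
N(rest) = Σ N(rest − s) over sources s of rest; N(one piece) = 1:
  size 1 → [9]=1
  size 2 → [8,9]=1
  size 3 → [7,8,9]=1
  size 4 → [6,7,8,9]=1
  size 5 → [4,6,7,8,9]=1  [5,6,7,8,9]=1
  size 6 → [1,4,6,7,8,9]=1  [3,5,6,7,8,9]=1  [4,5,6,7,8,9]=2
  size 7 → [1,4,5,6,7,8,9]=3  [2,3,5,6,7,8,9]=1  [3,4,5,6,7,8,9]=3
  size 8 → [0,2,3,5,6,7,8,9]=1  [1,3,4,5,6,7,8,9]=6  [2,3,4,5,6,7,8,9]=4
  first=0(c) contributes 10
  first=1(y) contributes 5
|[w]| = 15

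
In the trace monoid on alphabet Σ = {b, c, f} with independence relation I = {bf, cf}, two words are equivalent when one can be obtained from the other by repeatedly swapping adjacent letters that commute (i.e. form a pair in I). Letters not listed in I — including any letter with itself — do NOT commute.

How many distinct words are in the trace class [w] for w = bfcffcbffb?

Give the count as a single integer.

252

#0=b has no predecessor
#1=f has no predecessor
#2=c depends on [0:b]
#3=f depends on [1:f]
#4=f depends on [3:f]
#5=c depends on [2:c]
#6=b depends on [5:c]
#7=f depends on [4:f]
#8=f depends on [7:f]
#9=b depends on [6:b]
sources: [0:b, 1:f]
N(rest) = Σ N(rest − s) over sources s of rest; N(one piece) = 1:
  size 1 → [8]=1  [9]=1
  size 2 → [6,9]=1  [7,8]=1  [8,9]=2
  size 3 → [4,7,8]=1  [5,6,9]=1  [6,8,9]=3  [7,8,9]=3
  size 4 → [2,5,6,9]=1  [3,4,7,8]=1  [4,7,8,9]=4  [5,6,8,9]=4  [6,7,8,9]=6
  size 5 → [0,2,5,6,9]=1  [1,3,4,7,8]=1  [2,5,6,8,9]=5  [3,4,7,8,9]=5  [4,6,7,8,9]=10  [5,6,7,8,9]=10
  size 6 → [0,2,5,6,8,9]=6  [1,3,4,7,8,9]=6  [2,5,6,7,8,9]=15  [3,4,6,7,8,9]=15  [4,5,6,7,8,9]=20
  size 7 → [0,2,5,6,7,8,9]=21  [1,3,4,6,7,8,9]=21  [2,4,5,6,7,8,9]=35  [3,4,5,6,7,8,9]=35
  size 8 → [0,2,4,5,6,7,8,9]=56  [1,3,4,5,6,7,8,9]=56  [2,3,4,5,6,7,8,9]=70
  first=0(b) contributes 126
  first=1(f) contributes 126
|[w]| = 252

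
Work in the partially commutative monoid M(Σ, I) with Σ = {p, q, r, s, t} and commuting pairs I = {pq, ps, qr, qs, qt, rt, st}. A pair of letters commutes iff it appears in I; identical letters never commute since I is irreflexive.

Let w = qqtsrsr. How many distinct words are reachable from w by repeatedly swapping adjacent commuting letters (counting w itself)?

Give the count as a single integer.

#0=q has no predecessor
#1=q depends on [0:q]
#2=t has no predecessor
#3=s has no predecessor
#4=r depends on [3:s]
#5=s depends on [4:r]
#6=r depends on [5:s]
sources: [0:q, 2:t, 3:s]
N(rest) = Σ N(rest − s) over sources s of rest; N(one piece) = 1:
  size 1 → [1]=1  [2]=1  [6]=1
  size 2 → [0,1]=1  [1,2]=2  [1,6]=2  [2,6]=2  [5,6]=1
  size 3 → [0,1,2]=3  [0,1,6]=3  [1,2,6]=6  [1,5,6]=3  [2,5,6]=3  [4,5,6]=1
  size 4 → [0,1,2,6]=12  [0,1,5,6]=6  [1,2,5,6]=12  [1,4,5,6]=4  [2,4,5,6]=4  [3,4,5,6]=1
  size 5 → [0,1,2,5,6]=30  [0,1,4,5,6]=10  [1,2,4,5,6]=20  [1,3,4,5,6]=5  [2,3,4,5,6]=5
  first=0(q) contributes 30
  first=2(t) contributes 15
  first=3(s) contributes 60
|[w]| = 105

105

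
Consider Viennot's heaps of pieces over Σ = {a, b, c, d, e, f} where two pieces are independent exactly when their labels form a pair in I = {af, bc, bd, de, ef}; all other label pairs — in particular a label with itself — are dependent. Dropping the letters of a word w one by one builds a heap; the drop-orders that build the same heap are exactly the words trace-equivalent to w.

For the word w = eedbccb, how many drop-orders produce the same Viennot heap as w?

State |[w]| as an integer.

22

#0=e has no predecessor
#1=e depends on [0:e]
#2=d has no predecessor
#3=b depends on [1:e]
#4=c depends on [1:e, 2:d]
#5=c depends on [4:c]
#6=b depends on [3:b]
sources: [0:e, 2:d]
N(rest) = Σ N(rest − s) over sources s of rest; N(one piece) = 1:
  size 1 → [5]=1  [6]=1
  size 2 → [3,6]=1  [4,5]=1  [5,6]=2
  size 3 → [2,4,5]=1  [3,5,6]=3  [4,5,6]=3
  size 4 → [2,4,5,6]=4  [3,4,5,6]=6
  size 5 → [1,3,4,5,6]=6  [2,3,4,5,6]=10
  first=0(e) contributes 16
  first=2(d) contributes 6
|[w]| = 22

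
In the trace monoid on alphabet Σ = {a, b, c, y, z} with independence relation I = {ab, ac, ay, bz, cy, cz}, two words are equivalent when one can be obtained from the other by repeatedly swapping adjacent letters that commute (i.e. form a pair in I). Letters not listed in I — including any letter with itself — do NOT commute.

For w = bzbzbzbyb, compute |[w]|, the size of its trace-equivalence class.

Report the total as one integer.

0(b) covers ∅
1(z) covers ∅
2(b) covers 0:b
3(z) covers 1:z
4(b) covers 2:b
5(z) covers 3:z
6(b) covers 4:b
7(y) covers 5:z, 6:b
8(b) covers 7:y
floor of heap: 0:b, 1:z
completions by unplaced set U, small U first (add the entries for U minus each lowest piece of U):
  |U|=1: {8}:1
  |U|=2: {7,8}:1
  |U|=3: {5,7,8}:1  {6,7,8}:1
  |U|=4: {3,5,7,8}:1  {4,6,7,8}:1  {5,6,7,8}:2
  |U|=5: {1,3,5,7,8}:1  {2,4,6,7,8}:1  {3,5,6,7,8}:3  {4,5,6,7,8}:3
  |U|=6: {0,2,4,6,7,8}:1  {1,3,5,6,7,8}:4  {2,4,5,6,7,8}:4  {3,4,5,6,7,8}:6
  |U|=7: {0,2,4,5,6,7,8}:5  {1,3,4,5,6,7,8}:10  {2,3,4,5,6,7,8}:10
  start at 0(b): 20
  start at 1(z): 15
sum over floor = 35

35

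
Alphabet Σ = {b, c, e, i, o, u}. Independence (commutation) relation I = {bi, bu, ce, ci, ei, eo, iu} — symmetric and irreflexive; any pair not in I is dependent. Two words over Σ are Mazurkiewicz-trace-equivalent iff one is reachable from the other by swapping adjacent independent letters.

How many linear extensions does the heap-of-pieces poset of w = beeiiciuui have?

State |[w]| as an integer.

630

drop 0:b onto floor
drop 1:e onto {0:b}
drop 2:e onto {1:e}
drop 3:i onto floor
drop 4:i onto {3:i}
drop 5:c onto {0:b}
drop 6:i onto {4:i}
drop 7:u onto {2:e, 5:c}
drop 8:u onto {7:u}
drop 9:i onto {6:i}
ground layer = {0:b, 3:i}
drop-orders for the pieces not yet dropped (sum over which currently-grounded one goes next):
  1 to go: {8} 1  {9} 1
  2 to go: {6,9} 1  {7,8} 1  {8,9} 2
  3 to go: {2,7,8} 1  {4,6,9} 1  {5,7,8} 1  {6,8,9} 3  {7,8,9} 3
  4 to go: {1,2,7,8} 1  {2,5,7,8} 2  {2,7,8,9} 4  {3,4,6,9} 1  {4,6,8,9} 4  {5,7,8,9} 4  {6,7,8,9} 6
  5 to go: {1,2,5,7,8} 3  {1,2,7,8,9} 5  {2,5,7,8,9} 10  {2,6,7,8,9} 10  {3,4,6,8,9} 5  {4,6,7,8,9} 10  {5,6,7,8,9} 10
  6 to go: {0,1,2,5,7,8} 3  {1,2,5,7,8,9} 18  {1,2,6,7,8,9} 15  {2,4,6,7,8,9} 20  {2,5,6,7,8,9} 30  {3,4,6,7,8,9} 15  {4,5,6,7,8,9} 20
  7 to go: {0,1,2,5,7,8,9} 21  {1,2,4,6,7,8,9} 35  {1,2,5,6,7,8,9} 63  {2,3,4,6,7,8,9} 35  {2,4,5,6,7,8,9} 70  {3,4,5,6,7,8,9} 35
  8 to go: {0,1,2,5,6,7,8,9} 84  {1,2,3,4,6,7,8,9} 70  {1,2,4,5,6,7,8,9} 168  {2,3,4,5,6,7,8,9} 140
  if 0:b drops first: 378 orders
  if 3:i drops first: 252 orders
heap linearizations: 630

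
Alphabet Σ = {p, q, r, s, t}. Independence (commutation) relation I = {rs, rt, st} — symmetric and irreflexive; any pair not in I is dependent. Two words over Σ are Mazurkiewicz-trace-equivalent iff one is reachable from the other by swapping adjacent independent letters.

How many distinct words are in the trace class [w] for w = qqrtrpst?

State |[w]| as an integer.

#0=q has no predecessor
#1=q depends on [0:q]
#2=r depends on [1:q]
#3=t depends on [1:q]
#4=r depends on [2:r]
#5=p depends on [3:t, 4:r]
#6=s depends on [5:p]
#7=t depends on [5:p]
sources: [0:q]
N(rest) = Σ N(rest − s) over sources s of rest; N(one piece) = 1:
  size 1 → [6]=1  [7]=1
  size 2 → [6,7]=2
  size 3 → [5,6,7]=2
  size 4 → [3,5,6,7]=2  [4,5,6,7]=2
  size 5 → [2,4,5,6,7]=2  [3,4,5,6,7]=4
  size 6 → [2,3,4,5,6,7]=6
  first=0(q) contributes 6

6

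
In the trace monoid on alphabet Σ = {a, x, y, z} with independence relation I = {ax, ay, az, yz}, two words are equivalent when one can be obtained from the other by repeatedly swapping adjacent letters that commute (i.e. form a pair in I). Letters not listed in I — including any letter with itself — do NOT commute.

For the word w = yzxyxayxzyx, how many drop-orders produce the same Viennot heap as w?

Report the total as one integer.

44

piece 0:y — minimal
piece 1:z — minimal
piece 2:x rests on {0:y, 1:z}
piece 3:y rests on {2:x}
piece 4:x rests on {3:y}
piece 5:a — minimal
piece 6:y rests on {4:x}
piece 7:x rests on {6:y}
piece 8:z rests on {7:x}
piece 9:y rests on {7:x}
piece 10:x rests on {8:z, 9:y}
minimal pieces: {0:y, 1:z, 5:a}
ways to finish when only these pieces remain (= sum over removing one remaining piece with nothing left below it):
  1 left: {5}→1  {10}→1
  2 left: {5,10}→2  {8,10}→1  {9,10}→1
  3 left: {5,8,10}→3  {5,9,10}→3  {8,9,10}→2
  4 left: {5,8,9,10}→8  {7,8,9,10}→2
  5 left: {5,7,8,9,10}→10  {6,7,8,9,10}→2
  6 left: {4,6,7,8,9,10}→2  {5,6,7,8,9,10}→12
  7 left: {3,4,6,7,8,9,10}→2  {4,5,6,7,8,9,10}→14
  8 left: {2,3,4,6,7,8,9,10}→2  {3,4,5,6,7,8,9,10}→16
  9 left: {0,2,3,4,6,7,8,9,10}→2  {1,2,3,4,6,7,8,9,10}→2  {2,3,4,5,6,7,8,9,10}→18
  placing 0:y first → 20 extensions
  placing 1:z first → 20 extensions
  placing 5:a first → 4 extensions
total linear extensions = 44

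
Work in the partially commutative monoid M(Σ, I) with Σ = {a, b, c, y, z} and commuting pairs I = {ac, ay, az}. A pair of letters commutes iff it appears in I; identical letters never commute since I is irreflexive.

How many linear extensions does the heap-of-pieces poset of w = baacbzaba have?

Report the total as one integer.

6

0(b) covers ∅
1(a) covers 0:b
2(a) covers 1:a
3(c) covers 0:b
4(b) covers 2:a, 3:c
5(z) covers 4:b
6(a) covers 4:b
7(b) covers 5:z, 6:a
8(a) covers 7:b
floor of heap: 0:b
completions by unplaced set U, small U first (add the entries for U minus each lowest piece of U):
  |U|=1: {8}:1
  |U|=2: {7,8}:1
  |U|=3: {5,7,8}:1  {6,7,8}:1
  |U|=4: {5,6,7,8}:2
  |U|=5: {4,5,6,7,8}:2
  |U|=6: {2,4,5,6,7,8}:2  {3,4,5,6,7,8}:2
  |U|=7: {1,2,4,5,6,7,8}:2  {2,3,4,5,6,7,8}:4
  start at 0(b): 6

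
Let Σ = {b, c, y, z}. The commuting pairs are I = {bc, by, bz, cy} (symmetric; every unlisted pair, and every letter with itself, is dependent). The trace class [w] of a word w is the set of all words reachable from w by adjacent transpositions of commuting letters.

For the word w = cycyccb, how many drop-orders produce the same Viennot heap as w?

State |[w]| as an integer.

105

piece 0:c — minimal
piece 1:y — minimal
piece 2:c rests on {0:c}
piece 3:y rests on {1:y}
piece 4:c rests on {2:c}
piece 5:c rests on {4:c}
piece 6:b — minimal
minimal pieces: {0:c, 1:y, 6:b}
ways to finish when only these pieces remain (= sum over removing one remaining piece with nothing left below it):
  1 left: {3}→1  {5}→1  {6}→1
  2 left: {1,3}→1  {3,5}→2  {3,6}→2  {4,5}→1  {5,6}→2
  3 left: {1,3,5}→3  {1,3,6}→3  {2,4,5}→1  {3,4,5}→3  {3,5,6}→6  {4,5,6}→3
  4 left: {0,2,4,5}→1  {1,3,4,5}→6  {1,3,5,6}→12  {2,3,4,5}→4  {2,4,5,6}→4  {3,4,5,6}→12
  5 left: {0,2,3,4,5}→5  {0,2,4,5,6}→5  {1,2,3,4,5}→10  {1,3,4,5,6}→30  {2,3,4,5,6}→20
  placing 0:c first → 60 extensions
  placing 1:y first → 30 extensions
  placing 6:b first → 15 extensions
total linear extensions = 105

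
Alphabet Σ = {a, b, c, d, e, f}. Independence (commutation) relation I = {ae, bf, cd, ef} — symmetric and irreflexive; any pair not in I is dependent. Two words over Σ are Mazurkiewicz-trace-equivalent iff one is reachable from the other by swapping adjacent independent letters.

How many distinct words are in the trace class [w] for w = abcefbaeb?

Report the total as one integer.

7

#0=a has no predecessor
#1=b depends on [0:a]
#2=c depends on [1:b]
#3=e depends on [2:c]
#4=f depends on [2:c]
#5=b depends on [3:e]
#6=a depends on [4:f, 5:b]
#7=e depends on [5:b]
#8=b depends on [6:a, 7:e]
sources: [0:a]
N(rest) = Σ N(rest − s) over sources s of rest; N(one piece) = 1:
  size 1 → [8]=1
  size 2 → [6,8]=1  [7,8]=1
  size 3 → [4,6,8]=1  [6,7,8]=2
  size 4 → [4,6,7,8]=3  [5,6,7,8]=2
  size 5 → [3,5,6,7,8]=2  [4,5,6,7,8]=5
  size 6 → [3,4,5,6,7,8]=7
  size 7 → [2,3,4,5,6,7,8]=7
  first=0(a) contributes 7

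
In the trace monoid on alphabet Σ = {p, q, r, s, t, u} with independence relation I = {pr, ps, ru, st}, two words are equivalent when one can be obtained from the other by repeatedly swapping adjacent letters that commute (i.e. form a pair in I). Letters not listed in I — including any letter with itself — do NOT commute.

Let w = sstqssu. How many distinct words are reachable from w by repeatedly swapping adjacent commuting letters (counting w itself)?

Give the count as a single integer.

3

piece 0:s — minimal
piece 1:s rests on {0:s}
piece 2:t — minimal
piece 3:q rests on {1:s, 2:t}
piece 4:s rests on {3:q}
piece 5:s rests on {4:s}
piece 6:u rests on {5:s}
minimal pieces: {0:s, 2:t}
ways to finish when only these pieces remain (= sum over removing one remaining piece with nothing left below it):
  1 left: {6}→1
  2 left: {5,6}→1
  3 left: {4,5,6}→1
  4 left: {3,4,5,6}→1
  5 left: {1,3,4,5,6}→1  {2,3,4,5,6}→1
  placing 0:s first → 2 extensions
  placing 2:t first → 1 extensions
total linear extensions = 3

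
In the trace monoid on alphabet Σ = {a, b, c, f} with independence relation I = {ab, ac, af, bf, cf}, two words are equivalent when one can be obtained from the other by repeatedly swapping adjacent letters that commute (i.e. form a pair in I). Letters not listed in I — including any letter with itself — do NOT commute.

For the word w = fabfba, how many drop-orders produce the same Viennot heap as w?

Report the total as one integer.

90

piece 0:f — minimal
piece 1:a — minimal
piece 2:b — minimal
piece 3:f rests on {0:f}
piece 4:b rests on {2:b}
piece 5:a rests on {1:a}
minimal pieces: {0:f, 1:a, 2:b}
ways to finish when only these pieces remain (= sum over removing one remaining piece with nothing left below it):
  1 left: {3}→1  {4}→1  {5}→1
  2 left: {0,3}→1  {1,5}→1  {2,4}→1  {3,4}→2  {3,5}→2  {4,5}→2
  3 left: {0,3,4}→3  {0,3,5}→3  {1,3,5}→3  {1,4,5}→3  {2,3,4}→3  {2,4,5}→3  {3,4,5}→6
  4 left: {0,1,3,5}→6  {0,2,3,4}→6  {0,3,4,5}→12  {1,2,4,5}→6  {1,3,4,5}→12  {2,3,4,5}→12
  placing 0:f first → 30 extensions
  placing 1:a first → 30 extensions
  placing 2:b first → 30 extensions
total linear extensions = 90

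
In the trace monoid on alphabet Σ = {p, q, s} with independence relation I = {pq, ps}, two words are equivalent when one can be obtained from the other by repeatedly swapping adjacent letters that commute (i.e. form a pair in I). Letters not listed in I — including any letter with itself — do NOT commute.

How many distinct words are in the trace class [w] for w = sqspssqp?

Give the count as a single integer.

drop 0:s onto floor
drop 1:q onto {0:s}
drop 2:s onto {1:q}
drop 3:p onto floor
drop 4:s onto {2:s}
drop 5:s onto {4:s}
drop 6:q onto {5:s}
drop 7:p onto {3:p}
ground layer = {0:s, 3:p}
drop-orders for the pieces not yet dropped (sum over which currently-grounded one goes next):
  1 to go: {6} 1  {7} 1
  2 to go: {3,7} 1  {5,6} 1  {6,7} 2
  3 to go: {3,6,7} 3  {4,5,6} 1  {5,6,7} 3
  4 to go: {2,4,5,6} 1  {3,5,6,7} 6  {4,5,6,7} 4
  5 to go: {1,2,4,5,6} 1  {2,4,5,6,7} 5  {3,4,5,6,7} 10
  6 to go: {0,1,2,4,5,6} 1  {1,2,4,5,6,7} 6  {2,3,4,5,6,7} 15
  if 0:s drops first: 21 orders
  if 3:p drops first: 7 orders
heap linearizations: 28

28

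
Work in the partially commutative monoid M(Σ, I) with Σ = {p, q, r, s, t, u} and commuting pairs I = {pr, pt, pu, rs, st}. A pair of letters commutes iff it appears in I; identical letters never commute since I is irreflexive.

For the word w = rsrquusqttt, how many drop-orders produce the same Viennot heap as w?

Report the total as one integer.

3

0(r) covers ∅
1(s) covers ∅
2(r) covers 0:r
3(q) covers 1:s, 2:r
4(u) covers 3:q
5(u) covers 4:u
6(s) covers 5:u
7(q) covers 6:s
8(t) covers 7:q
9(t) covers 8:t
10(t) covers 9:t
floor of heap: 0:r, 1:s
completions by unplaced set U, small U first (add the entries for U minus each lowest piece of U):
  |U|=1: {10}:1
  |U|=2: {9,10}:1
  |U|=3: {8,9,10}:1
  |U|=4: {7,8,9,10}:1
  |U|=5: {6,7,8,9,10}:1
  |U|=6: {5,6,7,8,9,10}:1
  |U|=7: {4,5,6,7,8,9,10}:1
  |U|=8: {3,4,5,6,7,8,9,10}:1
  |U|=9: {1,3,4,5,6,7,8,9,10}:1  {2,3,4,5,6,7,8,9,10}:1
  start at 0(r): 2
  start at 1(s): 1
sum over floor = 3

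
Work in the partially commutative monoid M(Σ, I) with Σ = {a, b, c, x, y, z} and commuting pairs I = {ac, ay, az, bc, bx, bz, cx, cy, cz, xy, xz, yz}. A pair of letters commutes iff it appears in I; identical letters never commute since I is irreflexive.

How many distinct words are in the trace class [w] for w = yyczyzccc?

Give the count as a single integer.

1260

#0=y has no predecessor
#1=y depends on [0:y]
#2=c has no predecessor
#3=z has no predecessor
#4=y depends on [1:y]
#5=z depends on [3:z]
#6=c depends on [2:c]
#7=c depends on [6:c]
#8=c depends on [7:c]
sources: [0:y, 2:c, 3:z]
N(rest) = Σ N(rest − s) over sources s of rest; N(one piece) = 1:
  size 1 → [4]=1  [5]=1  [8]=1
  size 2 → [1,4]=1  [3,5]=1  [4,5]=2  [4,8]=2  [5,8]=2  [7,8]=1
  size 3 → [0,1,4]=1  [1,4,5]=3  [1,4,8]=3  [3,4,5]=3  [3,5,8]=3  [4,5,8]=6  [4,7,8]=3  [5,7,8]=3  [6,7,8]=1
  size 4 → [0,1,4,5]=4  [0,1,4,8]=4  [1,3,4,5]=6  [1,4,5,8]=12  [1,4,7,8]=6  [2,6,7,8]=1  [3,4,5,8]=12  [3,5,7,8]=6  [4,5,7,8]=12  [4,6,7,8]=4  [5,6,7,8]=4
  size 5 → [0,1,3,4,5]=10  [0,1,4,5,8]=20  [0,1,4,7,8]=10  [1,3,4,5,8]=30  [1,4,5,7,8]=30  [1,4,6,7,8]=10  [2,4,6,7,8]=5  [2,5,6,7,8]=5  [3,4,5,7,8]=30  [3,5,6,7,8]=10  [4,5,6,7,8]=20
  size 6 → [0,1,3,4,5,8]=60  [0,1,4,5,7,8]=60  [0,1,4,6,7,8]=20  [1,2,4,6,7,8]=15  [1,3,4,5,7,8]=90  [1,4,5,6,7,8]=60  [2,3,5,6,7,8]=15  [2,4,5,6,7,8]=30  [3,4,5,6,7,8]=60
  size 7 → [0,1,2,4,6,7,8]=35  [0,1,3,4,5,7,8]=210  [0,1,4,5,6,7,8]=140  [1,2,4,5,6,7,8]=105  [1,3,4,5,6,7,8]=210  [2,3,4,5,6,7,8]=105
  first=0(y) contributes 420
  first=2(c) contributes 560
  first=3(z) contributes 280
|[w]| = 1260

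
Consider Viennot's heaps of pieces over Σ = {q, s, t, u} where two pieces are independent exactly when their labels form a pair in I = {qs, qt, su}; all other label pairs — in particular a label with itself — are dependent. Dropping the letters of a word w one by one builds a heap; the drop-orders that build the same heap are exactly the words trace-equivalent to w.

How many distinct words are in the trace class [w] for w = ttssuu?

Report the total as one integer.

6

drop 0:t onto floor
drop 1:t onto {0:t}
drop 2:s onto {1:t}
drop 3:s onto {2:s}
drop 4:u onto {1:t}
drop 5:u onto {4:u}
ground layer = {0:t}
drop-orders for the pieces not yet dropped (sum over which currently-grounded one goes next):
  1 to go: {3} 1  {5} 1
  2 to go: {2,3} 1  {3,5} 2  {4,5} 1
  3 to go: {2,3,5} 3  {3,4,5} 3
  4 to go: {2,3,4,5} 6
  if 0:t drops first: 6 orders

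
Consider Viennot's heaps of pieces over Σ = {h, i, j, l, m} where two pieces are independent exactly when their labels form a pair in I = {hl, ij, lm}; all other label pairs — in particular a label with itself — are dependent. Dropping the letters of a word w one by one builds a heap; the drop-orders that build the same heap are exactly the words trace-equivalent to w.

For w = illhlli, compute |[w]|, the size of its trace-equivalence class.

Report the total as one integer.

5

piece 0:i — minimal
piece 1:l rests on {0:i}
piece 2:l rests on {1:l}
piece 3:h rests on {0:i}
piece 4:l rests on {2:l}
piece 5:l rests on {4:l}
piece 6:i rests on {3:h, 5:l}
minimal pieces: {0:i}
ways to finish when only these pieces remain (= sum over removing one remaining piece with nothing left below it):
  1 left: {6}→1
  2 left: {3,6}→1  {5,6}→1
  3 left: {3,5,6}→2  {4,5,6}→1
  4 left: {2,4,5,6}→1  {3,4,5,6}→3
  5 left: {1,2,4,5,6}→1  {2,3,4,5,6}→4
  placing 0:i first → 5 extensions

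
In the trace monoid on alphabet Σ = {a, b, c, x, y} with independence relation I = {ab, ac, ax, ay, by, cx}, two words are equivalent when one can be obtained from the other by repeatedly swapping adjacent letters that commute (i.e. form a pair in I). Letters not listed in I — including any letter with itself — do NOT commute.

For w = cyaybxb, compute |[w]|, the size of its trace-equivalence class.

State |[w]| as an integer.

drop 0:c onto floor
drop 1:y onto {0:c}
drop 2:a onto floor
drop 3:y onto {1:y}
drop 4:b onto {0:c}
drop 5:x onto {3:y, 4:b}
drop 6:b onto {5:x}
ground layer = {0:c, 2:a}
drop-orders for the pieces not yet dropped (sum over which currently-grounded one goes next):
  1 to go: {2} 1  {6} 1
  2 to go: {2,6} 2  {5,6} 1
  3 to go: {2,5,6} 3  {3,5,6} 1  {4,5,6} 1
  4 to go: {1,3,5,6} 1  {2,3,5,6} 4  {2,4,5,6} 4  {3,4,5,6} 2
  5 to go: {1,2,3,5,6} 5  {1,3,4,5,6} 3  {2,3,4,5,6} 10
  if 0:c drops first: 18 orders
  if 2:a drops first: 3 orders
heap linearizations: 21

21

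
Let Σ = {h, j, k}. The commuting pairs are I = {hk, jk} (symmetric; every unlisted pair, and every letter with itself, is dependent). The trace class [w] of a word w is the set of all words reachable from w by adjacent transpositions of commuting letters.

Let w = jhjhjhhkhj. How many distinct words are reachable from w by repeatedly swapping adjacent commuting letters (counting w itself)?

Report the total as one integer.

10

#0=j has no predecessor
#1=h depends on [0:j]
#2=j depends on [1:h]
#3=h depends on [2:j]
#4=j depends on [3:h]
#5=h depends on [4:j]
#6=h depends on [5:h]
#7=k has no predecessor
#8=h depends on [6:h]
#9=j depends on [8:h]
sources: [0:j, 7:k]
N(rest) = Σ N(rest − s) over sources s of rest; N(one piece) = 1:
  size 1 → [7]=1  [9]=1
  size 2 → [7,9]=2  [8,9]=1
  size 3 → [6,8,9]=1  [7,8,9]=3
  size 4 → [5,6,8,9]=1  [6,7,8,9]=4
  size 5 → [4,5,6,8,9]=1  [5,6,7,8,9]=5
  size 6 → [3,4,5,6,8,9]=1  [4,5,6,7,8,9]=6
  size 7 → [2,3,4,5,6,8,9]=1  [3,4,5,6,7,8,9]=7
  size 8 → [1,2,3,4,5,6,8,9]=1  [2,3,4,5,6,7,8,9]=8
  first=0(j) contributes 9
  first=7(k) contributes 1
|[w]| = 10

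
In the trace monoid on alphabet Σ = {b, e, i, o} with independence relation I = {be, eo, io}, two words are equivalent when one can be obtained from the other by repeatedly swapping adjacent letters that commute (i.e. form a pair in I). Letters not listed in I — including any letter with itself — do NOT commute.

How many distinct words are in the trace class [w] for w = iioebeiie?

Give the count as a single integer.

12

drop 0:i onto floor
drop 1:i onto {0:i}
drop 2:o onto floor
drop 3:e onto {1:i}
drop 4:b onto {1:i, 2:o}
drop 5:e onto {3:e}
drop 6:i onto {4:b, 5:e}
drop 7:i onto {6:i}
drop 8:e onto {7:i}
ground layer = {0:i, 2:o}
drop-orders for the pieces not yet dropped (sum over which currently-grounded one goes next):
  1 to go: {8} 1
  2 to go: {7,8} 1
  3 to go: {6,7,8} 1
  4 to go: {4,6,7,8} 1  {5,6,7,8} 1
  5 to go: {2,4,6,7,8} 1  {3,5,6,7,8} 1  {4,5,6,7,8} 2
  6 to go: {2,4,5,6,7,8} 3  {3,4,5,6,7,8} 3
  7 to go: {1,3,4,5,6,7,8} 3  {2,3,4,5,6,7,8} 6
  if 0:i drops first: 9 orders
  if 2:o drops first: 3 orders
heap linearizations: 12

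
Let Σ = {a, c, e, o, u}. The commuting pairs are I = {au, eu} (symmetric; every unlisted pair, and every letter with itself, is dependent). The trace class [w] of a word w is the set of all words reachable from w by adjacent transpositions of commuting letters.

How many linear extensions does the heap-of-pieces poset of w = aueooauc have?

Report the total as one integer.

6

drop 0:a onto floor
drop 1:u onto floor
drop 2:e onto {0:a}
drop 3:o onto {1:u, 2:e}
drop 4:o onto {3:o}
drop 5:a onto {4:o}
drop 6:u onto {4:o}
drop 7:c onto {5:a, 6:u}
ground layer = {0:a, 1:u}
drop-orders for the pieces not yet dropped (sum over which currently-grounded one goes next):
  1 to go: {7} 1
  2 to go: {5,7} 1  {6,7} 1
  3 to go: {5,6,7} 2
  4 to go: {4,5,6,7} 2
  5 to go: {3,4,5,6,7} 2
  6 to go: {1,3,4,5,6,7} 2  {2,3,4,5,6,7} 2
  if 0:a drops first: 4 orders
  if 1:u drops first: 2 orders
heap linearizations: 6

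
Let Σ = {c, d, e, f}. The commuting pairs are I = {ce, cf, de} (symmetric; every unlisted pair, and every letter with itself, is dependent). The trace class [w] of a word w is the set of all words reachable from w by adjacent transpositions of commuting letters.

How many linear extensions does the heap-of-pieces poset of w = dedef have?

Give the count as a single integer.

#0=d has no predecessor
#1=e has no predecessor
#2=d depends on [0:d]
#3=e depends on [1:e]
#4=f depends on [2:d, 3:e]
sources: [0:d, 1:e]
N(rest) = Σ N(rest − s) over sources s of rest; N(one piece) = 1:
  size 1 → [4]=1
  size 2 → [2,4]=1  [3,4]=1
  size 3 → [0,2,4]=1  [1,3,4]=1  [2,3,4]=2
  first=0(d) contributes 3
  first=1(e) contributes 3
|[w]| = 6

6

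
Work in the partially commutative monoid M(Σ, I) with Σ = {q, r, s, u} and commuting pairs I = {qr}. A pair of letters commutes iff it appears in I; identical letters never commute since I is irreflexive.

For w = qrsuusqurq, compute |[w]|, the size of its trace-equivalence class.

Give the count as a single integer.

4

drop 0:q onto floor
drop 1:r onto floor
drop 2:s onto {0:q, 1:r}
drop 3:u onto {2:s}
drop 4:u onto {3:u}
drop 5:s onto {4:u}
drop 6:q onto {5:s}
drop 7:u onto {6:q}
drop 8:r onto {7:u}
drop 9:q onto {7:u}
ground layer = {0:q, 1:r}
drop-orders for the pieces not yet dropped (sum over which currently-grounded one goes next):
  1 to go: {8} 1  {9} 1
  2 to go: {8,9} 2
  3 to go: {7,8,9} 2
  4 to go: {6,7,8,9} 2
  5 to go: {5,6,7,8,9} 2
  6 to go: {4,5,6,7,8,9} 2
  7 to go: {3,4,5,6,7,8,9} 2
  8 to go: {2,3,4,5,6,7,8,9} 2
  if 0:q drops first: 2 orders
  if 1:r drops first: 2 orders
heap linearizations: 4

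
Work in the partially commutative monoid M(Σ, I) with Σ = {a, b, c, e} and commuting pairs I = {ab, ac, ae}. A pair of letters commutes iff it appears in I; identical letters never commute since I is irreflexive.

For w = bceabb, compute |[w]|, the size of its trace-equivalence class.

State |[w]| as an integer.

drop 0:b onto floor
drop 1:c onto {0:b}
drop 2:e onto {1:c}
drop 3:a onto floor
drop 4:b onto {2:e}
drop 5:b onto {4:b}
ground layer = {0:b, 3:a}
drop-orders for the pieces not yet dropped (sum over which currently-grounded one goes next):
  1 to go: {3} 1  {5} 1
  2 to go: {3,5} 2  {4,5} 1
  3 to go: {2,4,5} 1  {3,4,5} 3
  4 to go: {1,2,4,5} 1  {2,3,4,5} 4
  if 0:b drops first: 5 orders
  if 3:a drops first: 1 orders
heap linearizations: 6

6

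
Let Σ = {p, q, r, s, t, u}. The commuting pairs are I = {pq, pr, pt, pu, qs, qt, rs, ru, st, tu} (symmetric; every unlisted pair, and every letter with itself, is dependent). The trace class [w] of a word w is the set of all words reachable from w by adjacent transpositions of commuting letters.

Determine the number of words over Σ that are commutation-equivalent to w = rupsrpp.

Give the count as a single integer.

42

drop 0:r onto floor
drop 1:u onto floor
drop 2:p onto floor
drop 3:s onto {1:u, 2:p}
drop 4:r onto {0:r}
drop 5:p onto {3:s}
drop 6:p onto {5:p}
ground layer = {0:r, 1:u, 2:p}
drop-orders for the pieces not yet dropped (sum over which currently-grounded one goes next):
  1 to go: {4} 1  {6} 1
  2 to go: {0,4} 1  {4,6} 2  {5,6} 1
  3 to go: {0,4,6} 3  {3,5,6} 1  {4,5,6} 3
  4 to go: {0,4,5,6} 6  {1,3,5,6} 1  {2,3,5,6} 1  {3,4,5,6} 4
  5 to go: {0,3,4,5,6} 10  {1,2,3,5,6} 2  {1,3,4,5,6} 5  {2,3,4,5,6} 5
  if 0:r drops first: 12 orders
  if 1:u drops first: 15 orders
  if 2:p drops first: 15 orders
heap linearizations: 42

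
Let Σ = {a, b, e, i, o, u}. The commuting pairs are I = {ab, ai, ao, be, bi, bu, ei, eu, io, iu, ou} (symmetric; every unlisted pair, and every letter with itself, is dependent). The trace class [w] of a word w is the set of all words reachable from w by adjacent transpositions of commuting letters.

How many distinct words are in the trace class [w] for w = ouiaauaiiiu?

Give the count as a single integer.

0(o) covers ∅
1(u) covers ∅
2(i) covers ∅
3(a) covers 1:u
4(a) covers 3:a
5(u) covers 4:a
6(a) covers 5:u
7(i) covers 2:i
8(i) covers 7:i
9(i) covers 8:i
10(u) covers 6:a
floor of heap: 0:o, 1:u, 2:i
completions by unplaced set U, small U first (add the entries for U minus each lowest piece of U):
  |U|=1: {0}:1  {9}:1  {10}:1
  |U|=2: {0,9}:2  {0,10}:2  {6,10}:1  {8,9}:1  {9,10}:2
  |U|=3: {0,6,10}:3  {0,8,9}:3  {0,9,10}:6  {5,6,10}:1  {6,9,10}:3  {7,8,9}:1  {8,9,10}:3
  |U|=4: {0,5,6,10}:4  {0,6,9,10}:12  {0,7,8,9}:4  {0,8,9,10}:12  {2,7,8,9}:1  {4,5,6,10}:1  {5,6,9,10}:4  {6,8,9,10}:6  {7,8,9,10}:4
  |U|=5: {0,2,7,8,9}:5  {0,4,5,6,10}:5  {0,5,6,9,10}:20  {0,6,8,9,10}:30  {0,7,8,9,10}:20  {2,7,8,9,10}:5  {3,4,5,6,10}:1  {4,5,6,9,10}:5  {5,6,8,9,10}:10  {6,7,8,9,10}:10
  |U|=6: {0,2,7,8,9,10}:30  {0,3,4,5,6,10}:6  {0,4,5,6,9,10}:30  {0,5,6,8,9,10}:60  {0,6,7,8,9,10}:60  {1,3,4,5,6,10}:1  {2,6,7,8,9,10}:15  {3,4,5,6,9,10}:6  {4,5,6,8,9,10}:15  {5,6,7,8,9,10}:20
  |U|=7: {0,1,3,4,5,6,10}:7  {0,2,6,7,8,9,10}:105  {0,3,4,5,6,9,10}:42  {0,4,5,6,8,9,10}:105  {0,5,6,7,8,9,10}:140  {1,3,4,5,6,9,10}:7  {2,5,6,7,8,9,10}:35  {3,4,5,6,8,9,10}:21  {4,5,6,7,8,9,10}:35
  |U|=8: {0,1,3,4,5,6,9,10}:56  {0,2,5,6,7,8,9,10}:280  {0,3,4,5,6,8,9,10}:168  {0,4,5,6,7,8,9,10}:280  {1,3,4,5,6,8,9,10}:28  {2,4,5,6,7,8,9,10}:70  {3,4,5,6,7,8,9,10}:56
  |U|=9: {0,1,3,4,5,6,8,9,10}:252  {0,2,4,5,6,7,8,9,10}:630  {0,3,4,5,6,7,8,9,10}:504  {1,3,4,5,6,7,8,9,10}:84  {2,3,4,5,6,7,8,9,10}:126
  start at 0(o): 210
  start at 1(u): 1260
  start at 2(i): 840
sum over floor = 2310

2310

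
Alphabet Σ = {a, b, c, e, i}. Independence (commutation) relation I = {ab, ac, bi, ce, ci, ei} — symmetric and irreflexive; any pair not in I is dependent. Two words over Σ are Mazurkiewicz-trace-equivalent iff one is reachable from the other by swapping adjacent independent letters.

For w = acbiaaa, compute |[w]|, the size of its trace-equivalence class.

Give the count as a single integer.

21

#0=a has no predecessor
#1=c has no predecessor
#2=b depends on [1:c]
#3=i depends on [0:a]
#4=a depends on [3:i]
#5=a depends on [4:a]
#6=a depends on [5:a]
sources: [0:a, 1:c]
N(rest) = Σ N(rest − s) over sources s of rest; N(one piece) = 1:
  size 1 → [2]=1  [6]=1
  size 2 → [1,2]=1  [2,6]=2  [5,6]=1
  size 3 → [1,2,6]=3  [2,5,6]=3  [4,5,6]=1
  size 4 → [1,2,5,6]=6  [2,4,5,6]=4  [3,4,5,6]=1
  size 5 → [0,3,4,5,6]=1  [1,2,4,5,6]=10  [2,3,4,5,6]=5
  first=0(a) contributes 15
  first=1(c) contributes 6
|[w]| = 21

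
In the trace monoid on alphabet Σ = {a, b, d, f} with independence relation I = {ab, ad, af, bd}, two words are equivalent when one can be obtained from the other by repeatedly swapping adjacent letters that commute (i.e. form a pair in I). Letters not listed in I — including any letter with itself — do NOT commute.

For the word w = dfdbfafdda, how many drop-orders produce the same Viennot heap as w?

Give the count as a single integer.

0(d) covers ∅
1(f) covers 0:d
2(d) covers 1:f
3(b) covers 1:f
4(f) covers 2:d, 3:b
5(a) covers ∅
6(f) covers 4:f
7(d) covers 6:f
8(d) covers 7:d
9(a) covers 5:a
floor of heap: 0:d, 5:a
completions by unplaced set U, small U first (add the entries for U minus each lowest piece of U):
  |U|=1: {8}:1  {9}:1
  |U|=2: {5,9}:1  {7,8}:1  {8,9}:2
  |U|=3: {5,8,9}:3  {6,7,8}:1  {7,8,9}:3
  |U|=4: {4,6,7,8}:1  {5,7,8,9}:6  {6,7,8,9}:4
  |U|=5: {2,4,6,7,8}:1  {3,4,6,7,8}:1  {4,6,7,8,9}:5  {5,6,7,8,9}:10
  |U|=6: {2,3,4,6,7,8}:2  {2,4,6,7,8,9}:6  {3,4,6,7,8,9}:6  {4,5,6,7,8,9}:15
  |U|=7: {1,2,3,4,6,7,8}:2  {2,3,4,6,7,8,9}:14  {2,4,5,6,7,8,9}:21  {3,4,5,6,7,8,9}:21
  |U|=8: {0,1,2,3,4,6,7,8}:2  {1,2,3,4,6,7,8,9}:16  {2,3,4,5,6,7,8,9}:56
  start at 0(d): 72
  start at 5(a): 18
sum over floor = 90

90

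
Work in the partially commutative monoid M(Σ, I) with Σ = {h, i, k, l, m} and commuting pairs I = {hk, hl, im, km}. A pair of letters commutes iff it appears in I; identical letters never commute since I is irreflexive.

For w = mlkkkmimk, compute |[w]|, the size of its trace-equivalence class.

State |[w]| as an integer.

drop 0:m onto floor
drop 1:l onto {0:m}
drop 2:k onto {1:l}
drop 3:k onto {2:k}
drop 4:k onto {3:k}
drop 5:m onto {1:l}
drop 6:i onto {4:k}
drop 7:m onto {5:m}
drop 8:k onto {6:i}
ground layer = {0:m}
drop-orders for the pieces not yet dropped (sum over which currently-grounded one goes next):
  1 to go: {7} 1  {8} 1
  2 to go: {5,7} 1  {6,8} 1  {7,8} 2
  3 to go: {4,6,8} 1  {5,7,8} 3  {6,7,8} 3
  4 to go: {3,4,6,8} 1  {4,6,7,8} 4  {5,6,7,8} 6
  5 to go: {2,3,4,6,8} 1  {3,4,6,7,8} 5  {4,5,6,7,8} 10
  6 to go: {2,3,4,6,7,8} 6  {3,4,5,6,7,8} 15
  7 to go: {2,3,4,5,6,7,8} 21
  if 0:m drops first: 21 orders

21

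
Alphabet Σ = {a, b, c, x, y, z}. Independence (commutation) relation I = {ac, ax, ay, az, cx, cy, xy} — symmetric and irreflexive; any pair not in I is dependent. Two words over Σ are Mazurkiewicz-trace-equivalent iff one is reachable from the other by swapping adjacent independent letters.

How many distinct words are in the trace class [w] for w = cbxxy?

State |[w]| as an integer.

3

piece 0:c — minimal
piece 1:b rests on {0:c}
piece 2:x rests on {1:b}
piece 3:x rests on {2:x}
piece 4:y rests on {1:b}
minimal pieces: {0:c}
ways to finish when only these pieces remain (= sum over removing one remaining piece with nothing left below it):
  1 left: {3}→1  {4}→1
  2 left: {2,3}→1  {3,4}→2
  3 left: {2,3,4}→3
  placing 0:c first → 3 extensions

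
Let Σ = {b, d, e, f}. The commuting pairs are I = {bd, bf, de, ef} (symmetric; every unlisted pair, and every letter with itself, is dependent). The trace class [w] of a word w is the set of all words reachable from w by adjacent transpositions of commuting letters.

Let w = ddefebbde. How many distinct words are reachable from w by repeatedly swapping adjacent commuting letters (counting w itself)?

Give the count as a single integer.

drop 0:d onto floor
drop 1:d onto {0:d}
drop 2:e onto floor
drop 3:f onto {1:d}
drop 4:e onto {2:e}
drop 5:b onto {4:e}
drop 6:b onto {5:b}
drop 7:d onto {3:f}
drop 8:e onto {6:b}
ground layer = {0:d, 2:e}
drop-orders for the pieces not yet dropped (sum over which currently-grounded one goes next):
  1 to go: {7} 1  {8} 1
  2 to go: {3,7} 1  {6,8} 1  {7,8} 2
  3 to go: {1,3,7} 1  {3,7,8} 3  {5,6,8} 1  {6,7,8} 3
  4 to go: {0,1,3,7} 1  {1,3,7,8} 4  {3,6,7,8} 6  {4,5,6,8} 1  {5,6,7,8} 4
  5 to go: {0,1,3,7,8} 5  {1,3,6,7,8} 10  {2,4,5,6,8} 1  {3,5,6,7,8} 10  {4,5,6,7,8} 5
  6 to go: {0,1,3,6,7,8} 15  {1,3,5,6,7,8} 20  {2,4,5,6,7,8} 6  {3,4,5,6,7,8} 15
  7 to go: {0,1,3,5,6,7,8} 35  {1,3,4,5,6,7,8} 35  {2,3,4,5,6,7,8} 21
  if 0:d drops first: 56 orders
  if 2:e drops first: 70 orders
heap linearizations: 126

126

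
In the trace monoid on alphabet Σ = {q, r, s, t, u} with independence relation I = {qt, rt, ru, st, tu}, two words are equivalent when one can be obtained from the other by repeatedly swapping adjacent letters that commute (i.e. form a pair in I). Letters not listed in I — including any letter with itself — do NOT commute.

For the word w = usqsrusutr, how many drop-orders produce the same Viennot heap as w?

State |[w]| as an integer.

#0=u has no predecessor
#1=s depends on [0:u]
#2=q depends on [1:s]
#3=s depends on [2:q]
#4=r depends on [3:s]
#5=u depends on [3:s]
#6=s depends on [4:r, 5:u]
#7=u depends on [6:s]
#8=t has no predecessor
#9=r depends on [6:s]
sources: [0:u, 8:t]
N(rest) = Σ N(rest − s) over sources s of rest; N(one piece) = 1:
  size 1 → [7]=1  [8]=1  [9]=1
  size 2 → [7,8]=2  [7,9]=2  [8,9]=2
  size 3 → [6,7,9]=2  [7,8,9]=6
  size 4 → [4,6,7,9]=2  [5,6,7,9]=2  [6,7,8,9]=8
  size 5 → [4,5,6,7,9]=4  [4,6,7,8,9]=10  [5,6,7,8,9]=10
  size 6 → [3,4,5,6,7,9]=4  [4,5,6,7,8,9]=24
  size 7 → [2,3,4,5,6,7,9]=4  [3,4,5,6,7,8,9]=28
  size 8 → [1,2,3,4,5,6,7,9]=4  [2,3,4,5,6,7,8,9]=32
  first=0(u) contributes 36
  first=8(t) contributes 4
|[w]| = 40

40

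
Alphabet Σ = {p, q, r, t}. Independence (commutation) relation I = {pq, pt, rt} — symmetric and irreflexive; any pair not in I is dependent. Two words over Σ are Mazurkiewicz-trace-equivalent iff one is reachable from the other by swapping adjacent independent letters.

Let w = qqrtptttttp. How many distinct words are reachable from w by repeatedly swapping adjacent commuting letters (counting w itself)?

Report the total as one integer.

84

drop 0:q onto floor
drop 1:q onto {0:q}
drop 2:r onto {1:q}
drop 3:t onto {1:q}
drop 4:p onto {2:r}
drop 5:t onto {3:t}
drop 6:t onto {5:t}
drop 7:t onto {6:t}
drop 8:t onto {7:t}
drop 9:t onto {8:t}
drop 10:p onto {4:p}
ground layer = {0:q}
drop-orders for the pieces not yet dropped (sum over which currently-grounded one goes next):
  1 to go: {9} 1  {10} 1
  2 to go: {4,10} 1  {8,9} 1  {9,10} 2
  3 to go: {2,4,10} 1  {4,9,10} 3  {7,8,9} 1  {8,9,10} 3
  4 to go: {2,4,9,10} 4  {4,8,9,10} 6  {6,7,8,9} 1  {7,8,9,10} 4
  5 to go: {2,4,8,9,10} 10  {4,7,8,9,10} 10  {5,6,7,8,9} 1  {6,7,8,9,10} 5
  6 to go: {2,4,7,8,9,10} 20  {3,5,6,7,8,9} 1  {4,6,7,8,9,10} 15  {5,6,7,8,9,10} 6
  7 to go: {2,4,6,7,8,9,10} 35  {3,5,6,7,8,9,10} 7  {4,5,6,7,8,9,10} 21
  8 to go: {2,4,5,6,7,8,9,10} 56  {3,4,5,6,7,8,9,10} 28
  9 to go: {2,3,4,5,6,7,8,9,10} 84
  if 0:q drops first: 84 orders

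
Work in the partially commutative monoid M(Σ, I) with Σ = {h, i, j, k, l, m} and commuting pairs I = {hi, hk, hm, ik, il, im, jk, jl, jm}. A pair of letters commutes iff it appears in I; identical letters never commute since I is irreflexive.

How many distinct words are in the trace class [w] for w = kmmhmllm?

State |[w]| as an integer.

5

#0=k has no predecessor
#1=m depends on [0:k]
#2=m depends on [1:m]
#3=h has no predecessor
#4=m depends on [2:m]
#5=l depends on [3:h, 4:m]
#6=l depends on [5:l]
#7=m depends on [6:l]
sources: [0:k, 3:h]
N(rest) = Σ N(rest − s) over sources s of rest; N(one piece) = 1:
  size 1 → [7]=1
  size 2 → [6,7]=1
  size 3 → [5,6,7]=1
  size 4 → [3,5,6,7]=1  [4,5,6,7]=1
  size 5 → [2,4,5,6,7]=1  [3,4,5,6,7]=2
  size 6 → [1,2,4,5,6,7]=1  [2,3,4,5,6,7]=3
  first=0(k) contributes 4
  first=3(h) contributes 1
|[w]| = 5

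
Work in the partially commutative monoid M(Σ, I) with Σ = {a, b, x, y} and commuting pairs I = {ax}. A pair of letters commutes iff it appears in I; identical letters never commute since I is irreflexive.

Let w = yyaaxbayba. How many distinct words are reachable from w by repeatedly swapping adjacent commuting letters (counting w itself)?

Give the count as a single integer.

3

drop 0:y onto floor
drop 1:y onto {0:y}
drop 2:a onto {1:y}
drop 3:a onto {2:a}
drop 4:x onto {1:y}
drop 5:b onto {3:a, 4:x}
drop 6:a onto {5:b}
drop 7:y onto {6:a}
drop 8:b onto {7:y}
drop 9:a onto {8:b}
ground layer = {0:y}
drop-orders for the pieces not yet dropped (sum over which currently-grounded one goes next):
  1 to go: {9} 1
  2 to go: {8,9} 1
  3 to go: {7,8,9} 1
  4 to go: {6,7,8,9} 1
  5 to go: {5,6,7,8,9} 1
  6 to go: {3,5,6,7,8,9} 1  {4,5,6,7,8,9} 1
  7 to go: {2,3,5,6,7,8,9} 1  {3,4,5,6,7,8,9} 2
  8 to go: {2,3,4,5,6,7,8,9} 3
  if 0:y drops first: 3 orders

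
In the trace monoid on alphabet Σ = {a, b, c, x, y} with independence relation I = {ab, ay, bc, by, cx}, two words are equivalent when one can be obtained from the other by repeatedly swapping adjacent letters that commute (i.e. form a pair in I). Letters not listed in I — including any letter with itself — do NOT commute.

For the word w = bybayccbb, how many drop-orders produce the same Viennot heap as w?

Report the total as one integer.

#0=b has no predecessor
#1=y has no predecessor
#2=b depends on [0:b]
#3=a has no predecessor
#4=y depends on [1:y]
#5=c depends on [3:a, 4:y]
#6=c depends on [5:c]
#7=b depends on [2:b]
#8=b depends on [7:b]
sources: [0:b, 1:y, 3:a]
N(rest) = Σ N(rest − s) over sources s of rest; N(one piece) = 1:
  size 1 → [6]=1  [8]=1
  size 2 → [5,6]=1  [6,8]=2  [7,8]=1
  size 3 → [2,7,8]=1  [3,5,6]=1  [4,5,6]=1  [5,6,8]=3  [6,7,8]=3
  size 4 → [0,2,7,8]=1  [1,4,5,6]=1  [2,6,7,8]=4  [3,4,5,6]=2  [3,5,6,8]=4  [4,5,6,8]=4  [5,6,7,8]=6
  size 5 → [0,2,6,7,8]=5  [1,3,4,5,6]=3  [1,4,5,6,8]=5  [2,5,6,7,8]=10  [3,4,5,6,8]=10  [3,5,6,7,8]=10  [4,5,6,7,8]=10
  size 6 → [0,2,5,6,7,8]=15  [1,3,4,5,6,8]=18  [1,4,5,6,7,8]=15  [2,3,5,6,7,8]=20  [2,4,5,6,7,8]=20  [3,4,5,6,7,8]=30
  size 7 → [0,2,3,5,6,7,8]=35  [0,2,4,5,6,7,8]=35  [1,2,4,5,6,7,8]=35  [1,3,4,5,6,7,8]=63  [2,3,4,5,6,7,8]=70
  first=0(b) contributes 168
  first=1(y) contributes 140
  first=3(a) contributes 70
|[w]| = 378

378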